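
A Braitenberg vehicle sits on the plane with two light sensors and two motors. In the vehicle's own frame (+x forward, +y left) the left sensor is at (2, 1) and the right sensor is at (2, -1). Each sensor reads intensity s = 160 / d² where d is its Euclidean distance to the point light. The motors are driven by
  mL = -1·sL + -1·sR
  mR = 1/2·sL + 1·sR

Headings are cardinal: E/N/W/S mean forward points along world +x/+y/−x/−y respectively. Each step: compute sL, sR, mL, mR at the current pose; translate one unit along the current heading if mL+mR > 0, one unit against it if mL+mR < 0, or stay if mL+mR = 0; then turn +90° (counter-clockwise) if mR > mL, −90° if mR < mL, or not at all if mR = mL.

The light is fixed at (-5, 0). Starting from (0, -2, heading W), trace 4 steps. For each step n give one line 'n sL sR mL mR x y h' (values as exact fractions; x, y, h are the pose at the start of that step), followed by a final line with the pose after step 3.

0 80/9 16 -224/9 184/9 0 -2 W
1 32/13 160/41 -3392/533 2736/533 1 -2 S
2 5/2 40/17 -165/34 245/68 1 -1 E
3 160/17 160/37 -8640/629 5680/629 0 -1 N
final 0 -2 W

n=0: pose=(0,-2,W); sL=80/9, sR=16; mL=-224/9, mR=184/9; mL+mR=-40/9 → advance -1; mR−mL=136/3 → turn +1·90°
n=1: pose=(1,-2,S); sL=32/13, sR=160/41; mL=-3392/533, mR=2736/533; mL+mR=-16/13 → advance -1; mR−mL=6128/533 → turn +1·90°
n=2: pose=(1,-1,E); sL=5/2, sR=40/17; mL=-165/34, mR=245/68; mL+mR=-5/4 → advance -1; mR−mL=575/68 → turn +1·90°
n=3: pose=(0,-1,N); sL=160/17, sR=160/37; mL=-8640/629, mR=5680/629; mL+mR=-80/17 → advance -1; mR−mL=14320/629 → turn +1·90°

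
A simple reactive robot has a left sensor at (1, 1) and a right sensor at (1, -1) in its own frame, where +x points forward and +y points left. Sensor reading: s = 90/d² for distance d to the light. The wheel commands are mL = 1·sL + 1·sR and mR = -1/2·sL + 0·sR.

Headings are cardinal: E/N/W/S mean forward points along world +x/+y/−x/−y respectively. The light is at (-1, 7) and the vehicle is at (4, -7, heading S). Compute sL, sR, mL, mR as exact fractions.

left sensor world pos  = (5, -8); dL² = 261
right sensor world pos = (3, -8); dR² = 241
sL = 90/261 = 10/29
sR = 90/241 = 90/241
mL = 1·sL + 1·sR = 5020/6989
mR = -1/2·sL + 0·sR = -5/29

10/29 90/241 5020/6989 -5/29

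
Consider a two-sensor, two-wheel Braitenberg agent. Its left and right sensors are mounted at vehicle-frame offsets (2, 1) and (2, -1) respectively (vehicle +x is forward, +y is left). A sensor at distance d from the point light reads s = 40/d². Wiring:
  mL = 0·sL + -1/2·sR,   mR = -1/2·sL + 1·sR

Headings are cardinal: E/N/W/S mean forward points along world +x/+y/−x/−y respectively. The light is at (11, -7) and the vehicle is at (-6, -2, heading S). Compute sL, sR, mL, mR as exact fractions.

8/53 40/333 -20/333 788/17649

left sensor world pos  = (-5, -4); dL² = 265
right sensor world pos = (-7, -4); dR² = 333
sL = 40/265 = 8/53
sR = 40/333 = 40/333
mL = 0·sL + -1/2·sR = -20/333
mR = -1/2·sL + 1·sR = 788/17649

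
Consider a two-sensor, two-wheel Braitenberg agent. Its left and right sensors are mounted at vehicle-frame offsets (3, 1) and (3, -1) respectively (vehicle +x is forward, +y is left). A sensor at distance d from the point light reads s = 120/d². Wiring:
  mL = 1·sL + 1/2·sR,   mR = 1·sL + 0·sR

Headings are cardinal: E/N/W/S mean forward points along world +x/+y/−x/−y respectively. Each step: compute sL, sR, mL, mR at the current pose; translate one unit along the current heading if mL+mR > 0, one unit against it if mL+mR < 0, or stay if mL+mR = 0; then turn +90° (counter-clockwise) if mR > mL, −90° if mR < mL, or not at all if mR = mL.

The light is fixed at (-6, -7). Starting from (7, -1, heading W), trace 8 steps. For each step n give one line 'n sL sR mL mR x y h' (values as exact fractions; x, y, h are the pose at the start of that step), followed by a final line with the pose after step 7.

n=0: pose=(7,-1,W); sL=24/25, sR=120/149; mL=5076/3725, mR=24/25; mL+mR=8652/3725 → advance +1; mR−mL=-60/149 → turn -1·90°
n=1: pose=(6,-1,N); sL=60/101, sR=12/25; mL=2106/2525, mR=60/101; mL+mR=3606/2525 → advance +1; mR−mL=-6/25 → turn -1·90°
n=2: pose=(6,0,E); sL=120/289, sR=40/87; mL=16220/25143, mR=120/289; mL+mR=26660/25143 → advance +1; mR−mL=-20/87 → turn -1·90°
n=3: pose=(7,0,S); sL=30/53, sR=3/4; mL=399/424, mR=30/53; mL+mR=639/424 → advance +1; mR−mL=-3/8 → turn -1·90°
n=4: pose=(7,-1,W); sL=24/25, sR=120/149; mL=5076/3725, mR=24/25; mL+mR=8652/3725 → advance +1; mR−mL=-60/149 → turn -1·90°
n=5: pose=(6,-1,N); sL=60/101, sR=12/25; mL=2106/2525, mR=60/101; mL+mR=3606/2525 → advance +1; mR−mL=-6/25 → turn -1·90°
n=6: pose=(6,0,E); sL=120/289, sR=40/87; mL=16220/25143, mR=120/289; mL+mR=26660/25143 → advance +1; mR−mL=-20/87 → turn -1·90°
n=7: pose=(7,0,S); sL=30/53, sR=3/4; mL=399/424, mR=30/53; mL+mR=639/424 → advance +1; mR−mL=-3/8 → turn -1·90°

0 24/25 120/149 5076/3725 24/25 7 -1 W
1 60/101 12/25 2106/2525 60/101 6 -1 N
2 120/289 40/87 16220/25143 120/289 6 0 E
3 30/53 3/4 399/424 30/53 7 0 S
4 24/25 120/149 5076/3725 24/25 7 -1 W
5 60/101 12/25 2106/2525 60/101 6 -1 N
6 120/289 40/87 16220/25143 120/289 6 0 E
7 30/53 3/4 399/424 30/53 7 0 S
final 7 -1 W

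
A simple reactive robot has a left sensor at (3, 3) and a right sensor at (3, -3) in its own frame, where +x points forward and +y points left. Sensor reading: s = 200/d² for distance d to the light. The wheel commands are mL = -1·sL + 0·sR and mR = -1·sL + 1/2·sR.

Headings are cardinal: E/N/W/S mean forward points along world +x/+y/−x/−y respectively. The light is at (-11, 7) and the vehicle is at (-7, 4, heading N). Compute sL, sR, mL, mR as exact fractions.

left sensor world pos  = (-10, 7); dL² = 1
right sensor world pos = (-4, 7); dR² = 49
sL = 200/1 = 200
sR = 200/49 = 200/49
mL = -1·sL + 0·sR = -200
mR = -1·sL + 1/2·sR = -9700/49

200 200/49 -200 -9700/49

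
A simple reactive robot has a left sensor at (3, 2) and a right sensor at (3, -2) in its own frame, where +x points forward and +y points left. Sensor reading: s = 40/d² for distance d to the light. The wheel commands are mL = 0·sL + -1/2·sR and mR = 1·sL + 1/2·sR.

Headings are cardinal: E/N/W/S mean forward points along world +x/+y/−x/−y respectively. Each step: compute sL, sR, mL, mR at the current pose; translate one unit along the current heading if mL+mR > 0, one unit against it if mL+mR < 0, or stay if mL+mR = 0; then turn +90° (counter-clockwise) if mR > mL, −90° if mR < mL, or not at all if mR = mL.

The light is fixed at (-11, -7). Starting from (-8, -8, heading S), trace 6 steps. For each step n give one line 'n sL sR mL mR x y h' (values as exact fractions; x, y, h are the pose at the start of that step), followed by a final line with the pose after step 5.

0 40/41 40/17 -20/17 1500/697 -8 -8 S
1 10/9 10/13 -5/13 175/117 -8 -9 E
2 8 40/37 -20/37 316/37 -7 -9 N
3 4 20 -10 14 -7 -8 W
4 40/41 40/17 -20/17 1500/697 -8 -8 S
5 10/9 10/13 -5/13 175/117 -8 -9 E
final -7 -9 N

n=0: pose=(-8,-8,S); sL=40/41, sR=40/17; mL=-20/17, mR=1500/697; mL+mR=40/41 → advance +1; mR−mL=2320/697 → turn +1·90°
n=1: pose=(-8,-9,E); sL=10/9, sR=10/13; mL=-5/13, mR=175/117; mL+mR=10/9 → advance +1; mR−mL=220/117 → turn +1·90°
n=2: pose=(-7,-9,N); sL=8, sR=40/37; mL=-20/37, mR=316/37; mL+mR=8 → advance +1; mR−mL=336/37 → turn +1·90°
n=3: pose=(-7,-8,W); sL=4, sR=20; mL=-10, mR=14; mL+mR=4 → advance +1; mR−mL=24 → turn +1·90°
n=4: pose=(-8,-8,S); sL=40/41, sR=40/17; mL=-20/17, mR=1500/697; mL+mR=40/41 → advance +1; mR−mL=2320/697 → turn +1·90°
n=5: pose=(-8,-9,E); sL=10/9, sR=10/13; mL=-5/13, mR=175/117; mL+mR=10/9 → advance +1; mR−mL=220/117 → turn +1·90°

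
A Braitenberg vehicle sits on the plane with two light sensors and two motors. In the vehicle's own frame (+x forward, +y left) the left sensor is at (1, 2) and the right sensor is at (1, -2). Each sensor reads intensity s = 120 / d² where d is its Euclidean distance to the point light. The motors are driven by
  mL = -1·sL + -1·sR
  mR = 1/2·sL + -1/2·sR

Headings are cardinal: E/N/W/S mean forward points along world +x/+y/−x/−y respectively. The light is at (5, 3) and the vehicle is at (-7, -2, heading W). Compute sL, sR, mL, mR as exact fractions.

60/109 60/89 -11880/9701 -600/9701

left sensor world pos  = (-8, -4); dL² = 218
right sensor world pos = (-8, 0); dR² = 178
sL = 120/218 = 60/109
sR = 120/178 = 60/89
mL = -1·sL + -1·sR = -11880/9701
mR = 1/2·sL + -1/2·sR = -600/9701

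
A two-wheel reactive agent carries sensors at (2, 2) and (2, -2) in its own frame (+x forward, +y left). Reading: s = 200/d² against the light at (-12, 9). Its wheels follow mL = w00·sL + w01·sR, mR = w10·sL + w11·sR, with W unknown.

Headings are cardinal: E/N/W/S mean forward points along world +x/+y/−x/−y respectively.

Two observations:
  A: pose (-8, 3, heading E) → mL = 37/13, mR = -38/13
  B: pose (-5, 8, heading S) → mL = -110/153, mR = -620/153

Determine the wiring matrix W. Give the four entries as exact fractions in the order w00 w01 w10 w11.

obs A: pose=(-8,3,E) → sL=50/13, sR=2, mL=37/13, mR=-38/13
obs B: pose=(-5,8,S) → sL=20/9, sR=100/17, mL=-110/153, mR=-620/153
sensor matrix S = [[50/13, 2], [20/9, 100/17]]; det S = 36160/1989
solve [mL_A; mL_B] = S·[w00; w01] and [mR_A; mR_B] = S·[w10; w11]:
  w00 = 1, w01 = -1/2, w10 = -1/2, w11 = -1/2

1 -1/2 -1/2 -1/2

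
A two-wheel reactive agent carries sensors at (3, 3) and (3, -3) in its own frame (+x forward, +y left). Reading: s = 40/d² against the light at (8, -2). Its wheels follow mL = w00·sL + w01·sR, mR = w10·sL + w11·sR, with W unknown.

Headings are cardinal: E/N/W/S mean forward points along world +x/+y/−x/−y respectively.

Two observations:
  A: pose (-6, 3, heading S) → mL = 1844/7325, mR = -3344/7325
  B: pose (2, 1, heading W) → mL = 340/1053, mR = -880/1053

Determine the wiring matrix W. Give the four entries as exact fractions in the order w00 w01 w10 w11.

obs A: pose=(-6,3,S) → sL=8/25, sR=40/293, mL=1844/7325, mR=-3344/7325
obs B: pose=(2,1,W) → sL=40/81, sR=40/117, mL=340/1053, mR=-880/1053
sensor matrix S = [[8/25, 40/293], [40/81, 40/117]]; det S = 64768/1542645
solve [mL_A; mL_B] = S·[w00; w01] and [mR_A; mR_B] = S·[w10; w11]:
  w00 = 1, w01 = -1/2, w10 = -1, w11 = -1

1 -1/2 -1 -1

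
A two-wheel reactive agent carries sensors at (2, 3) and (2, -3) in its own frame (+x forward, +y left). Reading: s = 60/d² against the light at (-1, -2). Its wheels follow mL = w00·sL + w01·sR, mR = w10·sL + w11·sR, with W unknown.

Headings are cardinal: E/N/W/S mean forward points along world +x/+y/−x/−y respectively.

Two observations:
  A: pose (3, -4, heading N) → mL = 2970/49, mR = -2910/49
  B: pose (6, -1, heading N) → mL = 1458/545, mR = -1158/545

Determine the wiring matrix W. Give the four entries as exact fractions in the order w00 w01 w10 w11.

obs A: pose=(3,-4,N) → sL=60, sR=60/49, mL=2970/49, mR=-2910/49
obs B: pose=(6,-1,N) → sL=12/5, sR=60/109, mL=1458/545, mR=-1158/545
sensor matrix S = [[60, 60/49], [12/5, 60/109]]; det S = 160704/5341
solve [mL_A; mL_B] = S·[w00; w01] and [mR_A; mR_B] = S·[w10; w11]:
  w00 = 1, w01 = 1/2, w10 = -1, w11 = 1/2

1 1/2 -1 1/2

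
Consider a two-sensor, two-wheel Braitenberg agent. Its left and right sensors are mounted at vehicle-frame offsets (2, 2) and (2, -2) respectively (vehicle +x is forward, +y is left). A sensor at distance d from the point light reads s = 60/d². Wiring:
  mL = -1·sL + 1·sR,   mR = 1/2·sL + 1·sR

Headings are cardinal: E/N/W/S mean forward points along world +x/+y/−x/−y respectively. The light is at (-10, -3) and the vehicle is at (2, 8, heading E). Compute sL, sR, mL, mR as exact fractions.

12/73 60/277 1056/20221 6042/20221

left sensor world pos  = (4, 10); dL² = 365
right sensor world pos = (4, 6); dR² = 277
sL = 60/365 = 12/73
sR = 60/277 = 60/277
mL = -1·sL + 1·sR = 1056/20221
mR = 1/2·sL + 1·sR = 6042/20221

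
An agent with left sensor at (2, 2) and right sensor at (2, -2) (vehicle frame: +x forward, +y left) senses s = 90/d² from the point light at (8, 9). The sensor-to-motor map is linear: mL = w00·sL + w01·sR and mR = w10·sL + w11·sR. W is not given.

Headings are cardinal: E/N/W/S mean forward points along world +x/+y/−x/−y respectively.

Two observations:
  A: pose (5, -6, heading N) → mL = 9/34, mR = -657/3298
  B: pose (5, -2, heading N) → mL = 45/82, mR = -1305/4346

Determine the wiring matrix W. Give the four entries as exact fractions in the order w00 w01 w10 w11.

obs A: pose=(5,-6,N) → sL=45/97, sR=9/17, mL=9/34, mR=-657/3298
obs B: pose=(5,-2,N) → sL=45/53, sR=45/41, mL=45/82, mR=-1305/4346
sensor matrix S = [[45/97, 9/17], [45/53, 45/41]]; det S = 213840/3583277
solve [mL_A; mL_B] = S·[w00; w01] and [mR_A; mR_B] = S·[w10; w11]:
  w00 = 0, w01 = 1/2, w10 = -1, w11 = 1/2

0 1/2 -1 1/2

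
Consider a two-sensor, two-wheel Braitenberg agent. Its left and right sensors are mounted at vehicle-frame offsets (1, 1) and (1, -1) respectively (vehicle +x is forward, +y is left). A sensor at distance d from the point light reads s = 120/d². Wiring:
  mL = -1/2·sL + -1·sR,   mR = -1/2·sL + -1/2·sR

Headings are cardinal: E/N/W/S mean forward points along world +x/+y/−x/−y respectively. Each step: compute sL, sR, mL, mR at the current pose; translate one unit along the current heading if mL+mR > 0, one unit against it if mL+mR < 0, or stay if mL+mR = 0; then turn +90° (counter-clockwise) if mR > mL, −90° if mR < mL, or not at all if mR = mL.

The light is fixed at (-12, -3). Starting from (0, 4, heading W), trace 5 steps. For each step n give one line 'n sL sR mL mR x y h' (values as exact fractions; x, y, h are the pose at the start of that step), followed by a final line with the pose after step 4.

0 120/157 24/37 -5988/5809 -4104/5809 0 4 W
1 15/29 2/3 -161/174 -103/174 1 4 S
2 120/277 24/49 -9588/13573 -6264/13573 1 5 E
3 60/101 12/25 -1962/2525 -1356/2525 0 5 N
4 120/157 24/37 -5988/5809 -4104/5809 0 4 W
final 1 4 S

n=0: pose=(0,4,W); sL=120/157, sR=24/37; mL=-5988/5809, mR=-4104/5809; mL+mR=-10092/5809 → advance -1; mR−mL=12/37 → turn +1·90°
n=1: pose=(1,4,S); sL=15/29, sR=2/3; mL=-161/174, mR=-103/174; mL+mR=-44/29 → advance -1; mR−mL=1/3 → turn +1·90°
n=2: pose=(1,5,E); sL=120/277, sR=24/49; mL=-9588/13573, mR=-6264/13573; mL+mR=-15852/13573 → advance -1; mR−mL=12/49 → turn +1·90°
n=3: pose=(0,5,N); sL=60/101, sR=12/25; mL=-1962/2525, mR=-1356/2525; mL+mR=-3318/2525 → advance -1; mR−mL=6/25 → turn +1·90°
n=4: pose=(0,4,W); sL=120/157, sR=24/37; mL=-5988/5809, mR=-4104/5809; mL+mR=-10092/5809 → advance -1; mR−mL=12/37 → turn +1·90°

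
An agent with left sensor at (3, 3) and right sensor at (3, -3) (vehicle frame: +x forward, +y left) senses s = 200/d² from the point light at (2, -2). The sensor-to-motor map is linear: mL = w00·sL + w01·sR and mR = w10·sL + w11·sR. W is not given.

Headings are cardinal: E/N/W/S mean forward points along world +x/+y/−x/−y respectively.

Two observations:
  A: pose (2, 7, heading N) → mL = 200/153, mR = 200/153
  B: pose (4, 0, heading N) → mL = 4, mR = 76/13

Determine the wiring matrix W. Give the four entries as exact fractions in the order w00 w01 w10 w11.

0 1 1/2 1/2

obs A: pose=(2,7,N) → sL=200/153, sR=200/153, mL=200/153, mR=200/153
obs B: pose=(4,0,N) → sL=100/13, sR=4, mL=4, mR=76/13
sensor matrix S = [[200/153, 200/153], [100/13, 4]]; det S = -3200/663
solve [mL_A; mL_B] = S·[w00; w01] and [mR_A; mR_B] = S·[w10; w11]:
  w00 = 0, w01 = 1, w10 = 1/2, w11 = 1/2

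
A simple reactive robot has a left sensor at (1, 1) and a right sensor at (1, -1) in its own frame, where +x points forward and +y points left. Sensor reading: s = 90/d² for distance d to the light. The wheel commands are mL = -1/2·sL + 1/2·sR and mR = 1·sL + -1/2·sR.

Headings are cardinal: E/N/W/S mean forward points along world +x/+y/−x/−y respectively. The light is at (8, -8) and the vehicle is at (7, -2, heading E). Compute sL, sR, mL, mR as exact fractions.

90/49 18/5 216/245 9/245

left sensor world pos  = (8, -1); dL² = 49
right sensor world pos = (8, -3); dR² = 25
sL = 90/49 = 90/49
sR = 90/25 = 18/5
mL = -1/2·sL + 1/2·sR = 216/245
mR = 1·sL + -1/2·sR = 9/245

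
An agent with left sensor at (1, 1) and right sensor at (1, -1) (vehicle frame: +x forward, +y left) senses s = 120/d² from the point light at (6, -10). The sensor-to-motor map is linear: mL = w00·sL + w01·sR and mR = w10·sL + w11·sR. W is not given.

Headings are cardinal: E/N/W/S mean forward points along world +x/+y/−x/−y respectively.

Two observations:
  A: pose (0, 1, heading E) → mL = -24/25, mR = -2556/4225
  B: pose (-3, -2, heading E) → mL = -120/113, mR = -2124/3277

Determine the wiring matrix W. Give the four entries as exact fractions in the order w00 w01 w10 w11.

obs A: pose=(0,1,E) → sL=120/169, sR=24/25, mL=-24/25, mR=-2556/4225
obs B: pose=(-3,-2,E) → sL=24/29, sR=120/113, mL=-120/113, mR=-2124/3277
sensor matrix S = [[120/169, 24/25], [24/29, 120/113]]; det S = -559872/13845325
solve [mL_A; mL_B] = S·[w00; w01] and [mR_A; mR_B] = S·[w10; w11]:
  w00 = 0, w01 = -1, w10 = 1/2, w11 = -1

0 -1 1/2 -1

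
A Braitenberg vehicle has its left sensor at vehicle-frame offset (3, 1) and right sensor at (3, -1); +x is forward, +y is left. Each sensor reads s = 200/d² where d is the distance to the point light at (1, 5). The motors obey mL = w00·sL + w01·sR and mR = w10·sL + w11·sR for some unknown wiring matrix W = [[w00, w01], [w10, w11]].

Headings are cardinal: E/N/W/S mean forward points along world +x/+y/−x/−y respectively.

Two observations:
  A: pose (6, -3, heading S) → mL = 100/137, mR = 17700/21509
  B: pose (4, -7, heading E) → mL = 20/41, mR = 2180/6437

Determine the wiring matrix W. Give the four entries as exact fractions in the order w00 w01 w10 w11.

obs A: pose=(6,-3,S) → sL=200/157, sR=200/137, mL=100/137, mR=17700/21509
obs B: pose=(4,-7,E) → sL=200/157, sR=40/41, mL=20/41, mR=2180/6437
sensor matrix S = [[200/157, 200/137], [200/157, 40/41]]; det S = -544000/881869
solve [mL_A; mL_B] = S·[w00; w01] and [mR_A; mR_B] = S·[w10; w11]:
  w00 = 0, w01 = 1/2, w10 = -1/2, w11 = 1

0 1/2 -1/2 1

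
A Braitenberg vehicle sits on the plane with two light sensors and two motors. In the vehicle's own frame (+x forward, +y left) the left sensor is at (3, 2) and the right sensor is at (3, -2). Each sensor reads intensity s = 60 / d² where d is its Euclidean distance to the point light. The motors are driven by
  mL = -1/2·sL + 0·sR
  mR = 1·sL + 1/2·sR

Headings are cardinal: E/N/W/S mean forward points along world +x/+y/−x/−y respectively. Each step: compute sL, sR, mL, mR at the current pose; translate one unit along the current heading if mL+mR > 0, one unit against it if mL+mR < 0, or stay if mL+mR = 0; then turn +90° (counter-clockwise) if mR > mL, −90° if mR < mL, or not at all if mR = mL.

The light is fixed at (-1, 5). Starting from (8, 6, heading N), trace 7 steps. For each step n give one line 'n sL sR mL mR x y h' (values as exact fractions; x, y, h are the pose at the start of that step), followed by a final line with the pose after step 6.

n=0: pose=(8,6,N); sL=12/13, sR=60/137; mL=-6/13, mR=2034/1781; mL+mR=1212/1781 → advance +1; mR−mL=2856/1781 → turn +1·90°
n=1: pose=(8,7,W); sL=5/3, sR=15/13; mL=-5/6, mR=175/78; mL+mR=55/39 → advance +1; mR−mL=40/13 → turn +1·90°
n=2: pose=(7,7,S); sL=60/101, sR=60/37; mL=-30/101, mR=5250/3737; mL+mR=4140/3737 → advance +1; mR−mL=6360/3737 → turn +1·90°
n=3: pose=(7,6,E); sL=6/13, sR=30/61; mL=-3/13, mR=561/793; mL+mR=378/793 → advance +1; mR−mL=744/793 → turn +1·90°
n=4: pose=(8,6,N); sL=12/13, sR=60/137; mL=-6/13, mR=2034/1781; mL+mR=1212/1781 → advance +1; mR−mL=2856/1781 → turn +1·90°
n=5: pose=(8,7,W); sL=5/3, sR=15/13; mL=-5/6, mR=175/78; mL+mR=55/39 → advance +1; mR−mL=40/13 → turn +1·90°
n=6: pose=(7,7,S); sL=60/101, sR=60/37; mL=-30/101, mR=5250/3737; mL+mR=4140/3737 → advance +1; mR−mL=6360/3737 → turn +1·90°

0 12/13 60/137 -6/13 2034/1781 8 6 N
1 5/3 15/13 -5/6 175/78 8 7 W
2 60/101 60/37 -30/101 5250/3737 7 7 S
3 6/13 30/61 -3/13 561/793 7 6 E
4 12/13 60/137 -6/13 2034/1781 8 6 N
5 5/3 15/13 -5/6 175/78 8 7 W
6 60/101 60/37 -30/101 5250/3737 7 7 S
final 7 6 E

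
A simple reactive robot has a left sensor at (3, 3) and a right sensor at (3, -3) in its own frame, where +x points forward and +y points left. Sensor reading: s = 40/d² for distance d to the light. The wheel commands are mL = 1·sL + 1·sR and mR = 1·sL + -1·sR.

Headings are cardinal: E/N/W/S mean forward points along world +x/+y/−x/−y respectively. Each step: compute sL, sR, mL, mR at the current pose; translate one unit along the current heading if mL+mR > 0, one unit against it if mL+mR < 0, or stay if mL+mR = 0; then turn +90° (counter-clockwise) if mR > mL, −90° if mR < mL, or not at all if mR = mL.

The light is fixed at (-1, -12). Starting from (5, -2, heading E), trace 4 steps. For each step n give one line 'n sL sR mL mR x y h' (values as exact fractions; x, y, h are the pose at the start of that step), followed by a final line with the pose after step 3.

0 4/25 4/13 152/325 -48/325 5 -2 E
1 40/149 8/13 1712/1937 -672/1937 6 -2 S
2 10/13 1/4 53/52 27/52 6 -3 W
3 40/153 8/45 112/255 64/765 5 -3 N
final 5 -2 E

n=0: pose=(5,-2,E); sL=4/25, sR=4/13; mL=152/325, mR=-48/325; mL+mR=8/25 → advance +1; mR−mL=-8/13 → turn -1·90°
n=1: pose=(6,-2,S); sL=40/149, sR=8/13; mL=1712/1937, mR=-672/1937; mL+mR=80/149 → advance +1; mR−mL=-16/13 → turn -1·90°
n=2: pose=(6,-3,W); sL=10/13, sR=1/4; mL=53/52, mR=27/52; mL+mR=20/13 → advance +1; mR−mL=-1/2 → turn -1·90°
n=3: pose=(5,-3,N); sL=40/153, sR=8/45; mL=112/255, mR=64/765; mL+mR=80/153 → advance +1; mR−mL=-16/45 → turn -1·90°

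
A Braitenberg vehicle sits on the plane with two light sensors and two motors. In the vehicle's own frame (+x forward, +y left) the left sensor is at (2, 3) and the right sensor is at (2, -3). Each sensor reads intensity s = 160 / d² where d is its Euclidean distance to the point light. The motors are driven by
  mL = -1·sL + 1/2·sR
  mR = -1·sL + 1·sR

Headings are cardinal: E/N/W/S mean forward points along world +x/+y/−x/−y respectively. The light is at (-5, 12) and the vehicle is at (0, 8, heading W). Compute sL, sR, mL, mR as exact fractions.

left sensor world pos  = (-2, 5); dL² = 58
right sensor world pos = (-2, 11); dR² = 10
sL = 160/58 = 80/29
sR = 160/10 = 16
mL = -1·sL + 1/2·sR = 152/29
mR = -1·sL + 1·sR = 384/29

80/29 16 152/29 384/29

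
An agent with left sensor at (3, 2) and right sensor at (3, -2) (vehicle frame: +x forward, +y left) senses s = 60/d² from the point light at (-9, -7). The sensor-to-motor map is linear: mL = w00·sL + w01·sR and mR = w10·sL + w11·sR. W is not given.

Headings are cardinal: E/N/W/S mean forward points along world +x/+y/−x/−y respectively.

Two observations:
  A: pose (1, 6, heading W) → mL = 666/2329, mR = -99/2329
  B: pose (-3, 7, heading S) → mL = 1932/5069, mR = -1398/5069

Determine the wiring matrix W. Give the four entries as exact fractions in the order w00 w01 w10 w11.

1/2 1/2 1/2 -1

obs A: pose=(1,6,W) → sL=6/17, sR=30/137, mL=666/2329, mR=-99/2329
obs B: pose=(-3,7,S) → sL=12/37, sR=60/137, mL=1932/5069, mR=-1398/5069
sensor matrix S = [[6/17, 30/137], [12/37, 60/137]]; det S = 7200/86173
solve [mL_A; mL_B] = S·[w00; w01] and [mR_A; mR_B] = S·[w10; w11]:
  w00 = 1/2, w01 = 1/2, w10 = 1/2, w11 = -1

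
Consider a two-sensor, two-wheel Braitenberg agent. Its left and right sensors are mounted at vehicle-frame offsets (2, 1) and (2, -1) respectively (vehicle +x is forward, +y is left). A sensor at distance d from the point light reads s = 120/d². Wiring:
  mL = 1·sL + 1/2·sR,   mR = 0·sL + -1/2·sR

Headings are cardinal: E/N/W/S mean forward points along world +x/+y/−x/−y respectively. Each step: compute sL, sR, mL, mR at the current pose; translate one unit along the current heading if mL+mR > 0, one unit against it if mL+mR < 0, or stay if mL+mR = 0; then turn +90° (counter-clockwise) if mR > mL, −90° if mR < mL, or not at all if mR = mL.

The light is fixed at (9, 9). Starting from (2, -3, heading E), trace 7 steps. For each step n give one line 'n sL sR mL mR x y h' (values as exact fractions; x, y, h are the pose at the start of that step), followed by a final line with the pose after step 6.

n=0: pose=(2,-3,E); sL=60/73, sR=60/97; mL=8010/7081, mR=-30/97; mL+mR=60/73 → advance +1; mR−mL=-10200/7081 → turn -1·90°
n=1: pose=(3,-3,S); sL=120/221, sR=24/49; mL=8532/10829, mR=-12/49; mL+mR=120/221 → advance +1; mR−mL=-11184/10829 → turn -1·90°
n=2: pose=(3,-4,W); sL=6/13, sR=15/26; mL=3/4, mR=-15/52; mL+mR=6/13 → advance +1; mR−mL=-27/26 → turn -1·90°
n=3: pose=(2,-4,N); sL=24/37, sR=120/157; mL=5988/5809, mR=-60/157; mL+mR=24/37 → advance +1; mR−mL=-8208/5809 → turn -1·90°
n=4: pose=(2,-3,E); sL=60/73, sR=60/97; mL=8010/7081, mR=-30/97; mL+mR=60/73 → advance +1; mR−mL=-10200/7081 → turn -1·90°
n=5: pose=(3,-3,S); sL=120/221, sR=24/49; mL=8532/10829, mR=-12/49; mL+mR=120/221 → advance +1; mR−mL=-11184/10829 → turn -1·90°
n=6: pose=(3,-4,W); sL=6/13, sR=15/26; mL=3/4, mR=-15/52; mL+mR=6/13 → advance +1; mR−mL=-27/26 → turn -1·90°

0 60/73 60/97 8010/7081 -30/97 2 -3 E
1 120/221 24/49 8532/10829 -12/49 3 -3 S
2 6/13 15/26 3/4 -15/52 3 -4 W
3 24/37 120/157 5988/5809 -60/157 2 -4 N
4 60/73 60/97 8010/7081 -30/97 2 -3 E
5 120/221 24/49 8532/10829 -12/49 3 -3 S
6 6/13 15/26 3/4 -15/52 3 -4 W
final 2 -4 N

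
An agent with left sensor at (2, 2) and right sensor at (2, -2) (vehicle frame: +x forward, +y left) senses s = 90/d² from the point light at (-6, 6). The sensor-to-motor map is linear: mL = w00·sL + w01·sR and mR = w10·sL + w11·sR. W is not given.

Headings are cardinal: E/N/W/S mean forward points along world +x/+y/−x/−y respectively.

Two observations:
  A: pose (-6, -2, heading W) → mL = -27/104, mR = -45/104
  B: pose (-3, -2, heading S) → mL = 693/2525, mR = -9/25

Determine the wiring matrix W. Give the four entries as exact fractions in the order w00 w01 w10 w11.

obs A: pose=(-6,-2,W) → sL=45/52, sR=9/4, mL=-27/104, mR=-45/104
obs B: pose=(-3,-2,S) → sL=18/25, sR=90/101, mL=693/2525, mR=-9/25
sensor matrix S = [[45/52, 9/4], [18/25, 90/101]]; det S = -27864/32825
solve [mL_A; mL_B] = S·[w00; w01] and [mR_A; mR_B] = S·[w10; w11]:
  w00 = 1, w01 = -1/2, w10 = -1/2, w11 = 0

1 -1/2 -1/2 0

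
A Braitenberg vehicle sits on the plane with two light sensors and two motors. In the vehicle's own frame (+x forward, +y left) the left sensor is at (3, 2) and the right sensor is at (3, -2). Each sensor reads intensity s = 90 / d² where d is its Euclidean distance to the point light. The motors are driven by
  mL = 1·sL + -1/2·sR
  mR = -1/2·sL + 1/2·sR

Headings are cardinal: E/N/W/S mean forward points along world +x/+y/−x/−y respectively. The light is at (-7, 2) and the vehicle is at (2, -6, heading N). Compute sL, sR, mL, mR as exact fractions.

45/37 45/73 4905/5402 -810/2701

left sensor world pos  = (0, -3); dL² = 74
right sensor world pos = (4, -3); dR² = 146
sL = 90/74 = 45/37
sR = 90/146 = 45/73
mL = 1·sL + -1/2·sR = 4905/5402
mR = -1/2·sL + 1/2·sR = -810/2701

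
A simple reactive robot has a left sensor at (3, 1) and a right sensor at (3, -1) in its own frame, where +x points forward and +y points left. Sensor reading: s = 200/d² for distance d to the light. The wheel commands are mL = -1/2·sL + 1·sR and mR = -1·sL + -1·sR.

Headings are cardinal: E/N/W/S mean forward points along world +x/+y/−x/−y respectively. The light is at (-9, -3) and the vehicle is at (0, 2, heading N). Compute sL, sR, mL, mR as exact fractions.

left sensor world pos  = (-1, 5); dL² = 128
right sensor world pos = (1, 5); dR² = 164
sL = 200/128 = 25/16
sR = 200/164 = 50/41
mL = -1/2·sL + 1·sR = 575/1312
mR = -1·sL + -1·sR = -1825/656

25/16 50/41 575/1312 -1825/656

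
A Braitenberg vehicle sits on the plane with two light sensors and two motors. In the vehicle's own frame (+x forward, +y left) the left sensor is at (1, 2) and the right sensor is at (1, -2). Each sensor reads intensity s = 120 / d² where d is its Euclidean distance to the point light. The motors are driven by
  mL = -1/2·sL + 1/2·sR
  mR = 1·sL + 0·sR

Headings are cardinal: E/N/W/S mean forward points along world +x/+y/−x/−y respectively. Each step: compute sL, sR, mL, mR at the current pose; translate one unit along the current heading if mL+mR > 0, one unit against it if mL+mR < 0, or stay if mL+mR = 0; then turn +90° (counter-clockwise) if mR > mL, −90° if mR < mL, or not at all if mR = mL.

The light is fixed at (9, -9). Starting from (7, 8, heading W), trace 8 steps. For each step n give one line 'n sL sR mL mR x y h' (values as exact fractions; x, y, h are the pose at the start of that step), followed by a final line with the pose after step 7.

n=0: pose=(7,8,W); sL=20/39, sR=12/37; mL=-136/1443, mR=20/39; mL+mR=604/1443 → advance +1; mR−mL=292/481 → turn +1·90°
n=1: pose=(6,8,S); sL=120/257, sR=120/281; mL=-1440/72217, mR=120/257; mL+mR=32280/72217 → advance +1; mR−mL=35160/72217 → turn +1·90°
n=2: pose=(6,7,E); sL=15/41, sR=3/5; mL=24/205, mR=15/41; mL+mR=99/205 → advance +1; mR−mL=51/205 → turn +1·90°
n=3: pose=(7,7,N); sL=24/61, sR=120/289; mL=192/17629, mR=24/61; mL+mR=7128/17629 → advance +1; mR−mL=6744/17629 → turn +1·90°
n=4: pose=(7,8,W); sL=20/39, sR=12/37; mL=-136/1443, mR=20/39; mL+mR=604/1443 → advance +1; mR−mL=292/481 → turn +1·90°
n=5: pose=(6,8,S); sL=120/257, sR=120/281; mL=-1440/72217, mR=120/257; mL+mR=32280/72217 → advance +1; mR−mL=35160/72217 → turn +1·90°
n=6: pose=(6,7,E); sL=15/41, sR=3/5; mL=24/205, mR=15/41; mL+mR=99/205 → advance +1; mR−mL=51/205 → turn +1·90°
n=7: pose=(7,7,N); sL=24/61, sR=120/289; mL=192/17629, mR=24/61; mL+mR=7128/17629 → advance +1; mR−mL=6744/17629 → turn +1·90°

0 20/39 12/37 -136/1443 20/39 7 8 W
1 120/257 120/281 -1440/72217 120/257 6 8 S
2 15/41 3/5 24/205 15/41 6 7 E
3 24/61 120/289 192/17629 24/61 7 7 N
4 20/39 12/37 -136/1443 20/39 7 8 W
5 120/257 120/281 -1440/72217 120/257 6 8 S
6 15/41 3/5 24/205 15/41 6 7 E
7 24/61 120/289 192/17629 24/61 7 7 N
final 7 8 W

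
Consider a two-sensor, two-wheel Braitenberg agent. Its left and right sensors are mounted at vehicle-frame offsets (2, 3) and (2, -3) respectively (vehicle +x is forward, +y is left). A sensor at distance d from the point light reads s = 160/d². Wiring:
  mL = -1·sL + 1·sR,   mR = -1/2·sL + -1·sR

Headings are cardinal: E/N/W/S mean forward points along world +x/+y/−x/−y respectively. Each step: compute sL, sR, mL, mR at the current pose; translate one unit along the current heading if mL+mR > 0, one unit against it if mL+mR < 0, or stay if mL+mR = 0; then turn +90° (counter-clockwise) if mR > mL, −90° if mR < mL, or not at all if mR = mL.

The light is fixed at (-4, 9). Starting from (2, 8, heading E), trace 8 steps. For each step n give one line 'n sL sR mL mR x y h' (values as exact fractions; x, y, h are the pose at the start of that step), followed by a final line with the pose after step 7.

0 40/17 2 -6/17 -54/17 2 8 E
1 160/73 160/13 9600/949 -12720/949 1 8 S
2 80/9 80/9 0 -40/3 1 9 W
3 160/13 32/17 -2304/221 -1776/221 2 9 N
4 5 8 3 -21/2 2 8 W
5 160/17 160/101 -13440/1717 -10800/1717 3 8 N
6 16/5 80/13 192/65 -504/65 3 7 W
7 32/5 160/121 -3072/605 -2736/605 4 7 N
final 4 6 W

n=0: pose=(2,8,E); sL=40/17, sR=2; mL=-6/17, mR=-54/17; mL+mR=-60/17 → advance -1; mR−mL=-48/17 → turn -1·90°
n=1: pose=(1,8,S); sL=160/73, sR=160/13; mL=9600/949, mR=-12720/949; mL+mR=-240/73 → advance -1; mR−mL=-22320/949 → turn -1·90°
n=2: pose=(1,9,W); sL=80/9, sR=80/9; mL=0, mR=-40/3; mL+mR=-40/3 → advance -1; mR−mL=-40/3 → turn -1·90°
n=3: pose=(2,9,N); sL=160/13, sR=32/17; mL=-2304/221, mR=-1776/221; mL+mR=-240/13 → advance -1; mR−mL=528/221 → turn +1·90°
n=4: pose=(2,8,W); sL=5, sR=8; mL=3, mR=-21/2; mL+mR=-15/2 → advance -1; mR−mL=-27/2 → turn -1·90°
n=5: pose=(3,8,N); sL=160/17, sR=160/101; mL=-13440/1717, mR=-10800/1717; mL+mR=-240/17 → advance -1; mR−mL=2640/1717 → turn +1·90°
n=6: pose=(3,7,W); sL=16/5, sR=80/13; mL=192/65, mR=-504/65; mL+mR=-24/5 → advance -1; mR−mL=-696/65 → turn -1·90°
n=7: pose=(4,7,N); sL=32/5, sR=160/121; mL=-3072/605, mR=-2736/605; mL+mR=-48/5 → advance -1; mR−mL=336/605 → turn +1·90°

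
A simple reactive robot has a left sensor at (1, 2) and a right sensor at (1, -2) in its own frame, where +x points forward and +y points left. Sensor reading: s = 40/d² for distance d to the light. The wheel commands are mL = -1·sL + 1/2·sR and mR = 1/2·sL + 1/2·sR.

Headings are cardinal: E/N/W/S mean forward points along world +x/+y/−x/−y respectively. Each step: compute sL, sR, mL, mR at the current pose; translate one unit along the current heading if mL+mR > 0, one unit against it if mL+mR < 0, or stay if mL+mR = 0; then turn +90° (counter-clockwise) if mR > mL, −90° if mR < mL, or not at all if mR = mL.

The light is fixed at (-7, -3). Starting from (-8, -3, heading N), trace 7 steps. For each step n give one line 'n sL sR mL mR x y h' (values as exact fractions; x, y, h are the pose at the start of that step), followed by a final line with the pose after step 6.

0 4 20 6 12 -8 -3 N
1 8 40/13 -84/13 72/13 -8 -2 W
2 10 10 -5 10 -7 -2 S
3 8 8 -4 8 -7 -3 E
4 20 4 -18 12 -6 -3 N
5 40/9 40 140/9 200/9 -6 -4 W
6 5 5 -5/2 5 -7 -4 S
final -7 -5 E

n=0: pose=(-8,-3,N); sL=4, sR=20; mL=6, mR=12; mL+mR=18 → advance +1; mR−mL=6 → turn +1·90°
n=1: pose=(-8,-2,W); sL=8, sR=40/13; mL=-84/13, mR=72/13; mL+mR=-12/13 → advance -1; mR−mL=12 → turn +1·90°
n=2: pose=(-7,-2,S); sL=10, sR=10; mL=-5, mR=10; mL+mR=5 → advance +1; mR−mL=15 → turn +1·90°
n=3: pose=(-7,-3,E); sL=8, sR=8; mL=-4, mR=8; mL+mR=4 → advance +1; mR−mL=12 → turn +1·90°
n=4: pose=(-6,-3,N); sL=20, sR=4; mL=-18, mR=12; mL+mR=-6 → advance -1; mR−mL=30 → turn +1·90°
n=5: pose=(-6,-4,W); sL=40/9, sR=40; mL=140/9, mR=200/9; mL+mR=340/9 → advance +1; mR−mL=20/3 → turn +1·90°
n=6: pose=(-7,-4,S); sL=5, sR=5; mL=-5/2, mR=5; mL+mR=5/2 → advance +1; mR−mL=15/2 → turn +1·90°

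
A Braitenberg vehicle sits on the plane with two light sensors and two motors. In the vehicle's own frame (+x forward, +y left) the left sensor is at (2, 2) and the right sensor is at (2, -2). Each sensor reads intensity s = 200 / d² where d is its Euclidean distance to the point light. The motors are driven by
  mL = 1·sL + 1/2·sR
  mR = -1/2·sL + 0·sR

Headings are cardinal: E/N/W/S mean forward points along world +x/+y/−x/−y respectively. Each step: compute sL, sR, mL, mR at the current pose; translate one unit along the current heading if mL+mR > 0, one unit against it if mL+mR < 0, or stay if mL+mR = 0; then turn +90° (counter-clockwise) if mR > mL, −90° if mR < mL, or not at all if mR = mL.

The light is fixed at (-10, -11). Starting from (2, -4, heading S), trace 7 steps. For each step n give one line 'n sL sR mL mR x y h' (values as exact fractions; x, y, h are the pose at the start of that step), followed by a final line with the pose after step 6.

n=0: pose=(2,-4,S); sL=200/221, sR=8/5; mL=1884/1105, mR=-100/221; mL+mR=1384/1105 → advance +1; mR−mL=-2384/1105 → turn -1·90°
n=1: pose=(2,-5,W); sL=50/29, sR=50/41; mL=2775/1189, mR=-25/29; mL+mR=1750/1189 → advance +1; mR−mL=-3800/1189 → turn -1·90°
n=2: pose=(1,-5,N); sL=40/29, sR=200/233; mL=12220/6757, mR=-20/29; mL+mR=7560/6757 → advance +1; mR−mL=-16880/6757 → turn -1·90°
n=3: pose=(1,-4,E); sL=4/5, sR=100/97; mL=638/485, mR=-2/5; mL+mR=444/485 → advance +1; mR−mL=-832/485 → turn -1·90°
n=4: pose=(2,-4,S); sL=200/221, sR=8/5; mL=1884/1105, mR=-100/221; mL+mR=1384/1105 → advance +1; mR−mL=-2384/1105 → turn -1·90°
n=5: pose=(2,-5,W); sL=50/29, sR=50/41; mL=2775/1189, mR=-25/29; mL+mR=1750/1189 → advance +1; mR−mL=-3800/1189 → turn -1·90°
n=6: pose=(1,-5,N); sL=40/29, sR=200/233; mL=12220/6757, mR=-20/29; mL+mR=7560/6757 → advance +1; mR−mL=-16880/6757 → turn -1·90°

0 200/221 8/5 1884/1105 -100/221 2 -4 S
1 50/29 50/41 2775/1189 -25/29 2 -5 W
2 40/29 200/233 12220/6757 -20/29 1 -5 N
3 4/5 100/97 638/485 -2/5 1 -4 E
4 200/221 8/5 1884/1105 -100/221 2 -4 S
5 50/29 50/41 2775/1189 -25/29 2 -5 W
6 40/29 200/233 12220/6757 -20/29 1 -5 N
final 1 -4 E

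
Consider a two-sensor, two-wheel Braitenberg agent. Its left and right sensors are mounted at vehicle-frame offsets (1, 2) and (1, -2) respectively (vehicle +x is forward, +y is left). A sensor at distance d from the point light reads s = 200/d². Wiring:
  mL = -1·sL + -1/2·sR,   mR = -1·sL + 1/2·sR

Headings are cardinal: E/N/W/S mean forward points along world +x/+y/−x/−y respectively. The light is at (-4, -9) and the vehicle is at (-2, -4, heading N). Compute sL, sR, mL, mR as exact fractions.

left sensor world pos  = (-4, -3); dL² = 36
right sensor world pos = (0, -3); dR² = 52
sL = 200/36 = 50/9
sR = 200/52 = 50/13
mL = -1·sL + -1/2·sR = -875/117
mR = -1·sL + 1/2·sR = -425/117

50/9 50/13 -875/117 -425/117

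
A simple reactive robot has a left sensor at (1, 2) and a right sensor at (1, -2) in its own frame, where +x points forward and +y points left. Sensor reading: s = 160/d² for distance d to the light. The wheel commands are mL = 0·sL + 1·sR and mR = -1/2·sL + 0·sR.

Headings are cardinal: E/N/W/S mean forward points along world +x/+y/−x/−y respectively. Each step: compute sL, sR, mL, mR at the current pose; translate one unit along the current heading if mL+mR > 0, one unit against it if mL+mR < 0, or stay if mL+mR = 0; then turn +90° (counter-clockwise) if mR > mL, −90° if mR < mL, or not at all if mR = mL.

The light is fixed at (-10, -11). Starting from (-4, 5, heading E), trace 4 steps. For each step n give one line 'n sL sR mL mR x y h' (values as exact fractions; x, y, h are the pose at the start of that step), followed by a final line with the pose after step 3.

n=0: pose=(-4,5,E); sL=160/373, sR=32/49; mL=32/49, mR=-80/373; mL+mR=8016/18277 → advance +1; mR−mL=-15856/18277 → turn -1·90°
n=1: pose=(-3,5,S); sL=80/153, sR=16/25; mL=16/25, mR=-40/153; mL+mR=1448/3825 → advance +1; mR−mL=-3448/3825 → turn -1·90°
n=2: pose=(-3,4,W); sL=32/41, sR=32/65; mL=32/65, mR=-16/41; mL+mR=272/2665 → advance +1; mR−mL=-2352/2665 → turn -1·90°
n=3: pose=(-4,4,N); sL=10/17, sR=1/2; mL=1/2, mR=-5/17; mL+mR=7/34 → advance +1; mR−mL=-27/34 → turn -1·90°

0 160/373 32/49 32/49 -80/373 -4 5 E
1 80/153 16/25 16/25 -40/153 -3 5 S
2 32/41 32/65 32/65 -16/41 -3 4 W
3 10/17 1/2 1/2 -5/17 -4 4 N
final -4 5 E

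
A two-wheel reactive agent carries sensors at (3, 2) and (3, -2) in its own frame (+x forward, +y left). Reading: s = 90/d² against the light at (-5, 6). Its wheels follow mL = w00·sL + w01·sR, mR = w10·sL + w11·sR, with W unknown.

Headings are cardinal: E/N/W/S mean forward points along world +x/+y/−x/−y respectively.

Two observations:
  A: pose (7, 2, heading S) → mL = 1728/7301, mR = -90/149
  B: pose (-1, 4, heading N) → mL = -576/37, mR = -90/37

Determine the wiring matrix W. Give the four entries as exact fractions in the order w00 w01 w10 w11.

obs A: pose=(7,2,S) → sL=18/49, sR=90/149, mL=1728/7301, mR=-90/149
obs B: pose=(-1,4,N) → sL=18, sR=90/37, mL=-576/37, mR=-90/37
sensor matrix S = [[18/49, 90/149], [18, 90/37]]; det S = -2695680/270137
solve [mL_A; mL_B] = S·[w00; w01] and [mR_A; mR_B] = S·[w10; w11]:
  w00 = -1, w01 = 1, w10 = 0, w11 = -1

-1 1 0 -1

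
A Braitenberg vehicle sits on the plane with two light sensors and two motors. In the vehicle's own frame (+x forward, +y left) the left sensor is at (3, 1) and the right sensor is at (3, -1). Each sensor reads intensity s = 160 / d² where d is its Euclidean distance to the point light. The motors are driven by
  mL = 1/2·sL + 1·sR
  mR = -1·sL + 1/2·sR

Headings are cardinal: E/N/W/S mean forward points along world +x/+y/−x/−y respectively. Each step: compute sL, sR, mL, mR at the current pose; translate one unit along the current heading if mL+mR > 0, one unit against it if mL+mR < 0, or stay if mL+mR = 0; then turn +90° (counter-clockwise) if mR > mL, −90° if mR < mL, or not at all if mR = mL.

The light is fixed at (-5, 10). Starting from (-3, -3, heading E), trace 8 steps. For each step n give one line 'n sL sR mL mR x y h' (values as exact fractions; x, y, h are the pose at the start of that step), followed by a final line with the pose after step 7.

n=0: pose=(-3,-3,E); sL=160/169, sR=160/221; mL=3440/2873, mR=-1680/2873; mL+mR=1760/2873 → advance +1; mR−mL=-5120/2873 → turn -1·90°
n=1: pose=(-2,-3,S); sL=10/17, sR=8/13; mL=201/221, mR=-62/221; mL+mR=139/221 → advance +1; mR−mL=-263/221 → turn -1·90°
n=2: pose=(-2,-4,W); sL=32/45, sR=160/169; mL=9904/7605, mR=-1808/7605; mL+mR=8096/7605 → advance +1; mR−mL=-3904/2535 → turn -1·90°
n=3: pose=(-3,-4,N); sL=80/61, sR=16/13; mL=1496/793, mR=-552/793; mL+mR=944/793 → advance +1; mR−mL=-2048/793 → turn -1·90°
n=4: pose=(-3,-3,E); sL=160/169, sR=160/221; mL=3440/2873, mR=-1680/2873; mL+mR=1760/2873 → advance +1; mR−mL=-5120/2873 → turn -1·90°
n=5: pose=(-2,-3,S); sL=10/17, sR=8/13; mL=201/221, mR=-62/221; mL+mR=139/221 → advance +1; mR−mL=-263/221 → turn -1·90°
n=6: pose=(-2,-4,W); sL=32/45, sR=160/169; mL=9904/7605, mR=-1808/7605; mL+mR=8096/7605 → advance +1; mR−mL=-3904/2535 → turn -1·90°
n=7: pose=(-3,-4,N); sL=80/61, sR=16/13; mL=1496/793, mR=-552/793; mL+mR=944/793 → advance +1; mR−mL=-2048/793 → turn -1·90°

0 160/169 160/221 3440/2873 -1680/2873 -3 -3 E
1 10/17 8/13 201/221 -62/221 -2 -3 S
2 32/45 160/169 9904/7605 -1808/7605 -2 -4 W
3 80/61 16/13 1496/793 -552/793 -3 -4 N
4 160/169 160/221 3440/2873 -1680/2873 -3 -3 E
5 10/17 8/13 201/221 -62/221 -2 -3 S
6 32/45 160/169 9904/7605 -1808/7605 -2 -4 W
7 80/61 16/13 1496/793 -552/793 -3 -4 N
final -3 -3 E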